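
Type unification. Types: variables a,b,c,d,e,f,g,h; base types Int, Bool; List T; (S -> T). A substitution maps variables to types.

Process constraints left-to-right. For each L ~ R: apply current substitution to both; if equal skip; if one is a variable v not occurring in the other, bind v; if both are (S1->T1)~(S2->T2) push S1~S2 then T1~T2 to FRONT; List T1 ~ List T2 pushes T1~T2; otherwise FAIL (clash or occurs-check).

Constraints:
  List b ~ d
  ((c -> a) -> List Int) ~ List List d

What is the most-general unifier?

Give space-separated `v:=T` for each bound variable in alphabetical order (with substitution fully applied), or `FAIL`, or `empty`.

Answer: FAIL

Derivation:
step 1: unify List b ~ d  [subst: {-} | 1 pending]
  bind d := List b
step 2: unify ((c -> a) -> List Int) ~ List List List b  [subst: {d:=List b} | 0 pending]
  clash: ((c -> a) -> List Int) vs List List List b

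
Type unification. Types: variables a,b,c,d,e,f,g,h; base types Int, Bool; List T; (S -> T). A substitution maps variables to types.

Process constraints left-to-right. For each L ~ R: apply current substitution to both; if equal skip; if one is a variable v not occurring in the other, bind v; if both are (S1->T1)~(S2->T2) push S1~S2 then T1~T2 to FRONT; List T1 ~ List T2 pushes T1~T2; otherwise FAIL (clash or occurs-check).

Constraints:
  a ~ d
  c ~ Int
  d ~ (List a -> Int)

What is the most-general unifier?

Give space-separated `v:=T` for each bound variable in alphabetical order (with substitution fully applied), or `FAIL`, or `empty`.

step 1: unify a ~ d  [subst: {-} | 2 pending]
  bind a := d
step 2: unify c ~ Int  [subst: {a:=d} | 1 pending]
  bind c := Int
step 3: unify d ~ (List d -> Int)  [subst: {a:=d, c:=Int} | 0 pending]
  occurs-check fail: d in (List d -> Int)

Answer: FAIL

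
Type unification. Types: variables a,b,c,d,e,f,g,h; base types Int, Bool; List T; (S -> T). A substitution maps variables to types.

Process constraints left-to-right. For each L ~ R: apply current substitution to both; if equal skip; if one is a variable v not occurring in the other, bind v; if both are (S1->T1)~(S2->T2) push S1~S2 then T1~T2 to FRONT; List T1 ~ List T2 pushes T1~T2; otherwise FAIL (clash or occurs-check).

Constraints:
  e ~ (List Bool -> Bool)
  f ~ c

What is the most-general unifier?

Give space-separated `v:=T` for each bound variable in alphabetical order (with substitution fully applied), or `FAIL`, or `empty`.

Answer: e:=(List Bool -> Bool) f:=c

Derivation:
step 1: unify e ~ (List Bool -> Bool)  [subst: {-} | 1 pending]
  bind e := (List Bool -> Bool)
step 2: unify f ~ c  [subst: {e:=(List Bool -> Bool)} | 0 pending]
  bind f := c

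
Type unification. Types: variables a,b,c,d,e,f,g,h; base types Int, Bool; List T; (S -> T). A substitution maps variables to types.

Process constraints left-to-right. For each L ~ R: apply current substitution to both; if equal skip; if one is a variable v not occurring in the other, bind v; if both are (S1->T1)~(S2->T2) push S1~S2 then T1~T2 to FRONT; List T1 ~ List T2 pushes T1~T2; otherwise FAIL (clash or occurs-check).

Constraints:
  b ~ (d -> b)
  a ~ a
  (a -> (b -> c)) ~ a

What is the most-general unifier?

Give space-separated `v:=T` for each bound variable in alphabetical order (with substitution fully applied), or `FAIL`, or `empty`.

step 1: unify b ~ (d -> b)  [subst: {-} | 2 pending]
  occurs-check fail: b in (d -> b)

Answer: FAIL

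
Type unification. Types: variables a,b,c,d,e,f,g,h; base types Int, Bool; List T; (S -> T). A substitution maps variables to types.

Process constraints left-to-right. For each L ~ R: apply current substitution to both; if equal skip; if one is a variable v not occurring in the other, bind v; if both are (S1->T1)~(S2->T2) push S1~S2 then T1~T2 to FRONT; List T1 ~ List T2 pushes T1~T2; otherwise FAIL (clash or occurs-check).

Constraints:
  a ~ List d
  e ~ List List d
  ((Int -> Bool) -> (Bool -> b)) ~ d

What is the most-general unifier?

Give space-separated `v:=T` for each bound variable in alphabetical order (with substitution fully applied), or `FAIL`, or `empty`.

step 1: unify a ~ List d  [subst: {-} | 2 pending]
  bind a := List d
step 2: unify e ~ List List d  [subst: {a:=List d} | 1 pending]
  bind e := List List d
step 3: unify ((Int -> Bool) -> (Bool -> b)) ~ d  [subst: {a:=List d, e:=List List d} | 0 pending]
  bind d := ((Int -> Bool) -> (Bool -> b))

Answer: a:=List ((Int -> Bool) -> (Bool -> b)) d:=((Int -> Bool) -> (Bool -> b)) e:=List List ((Int -> Bool) -> (Bool -> b))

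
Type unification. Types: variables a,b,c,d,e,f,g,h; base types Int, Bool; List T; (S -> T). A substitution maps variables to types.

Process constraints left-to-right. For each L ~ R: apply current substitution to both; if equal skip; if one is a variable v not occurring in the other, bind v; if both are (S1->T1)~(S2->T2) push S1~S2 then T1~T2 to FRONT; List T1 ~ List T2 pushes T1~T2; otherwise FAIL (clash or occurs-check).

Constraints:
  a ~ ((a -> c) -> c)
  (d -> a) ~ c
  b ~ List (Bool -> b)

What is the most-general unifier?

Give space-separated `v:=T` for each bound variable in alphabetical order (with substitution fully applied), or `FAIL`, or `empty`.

Answer: FAIL

Derivation:
step 1: unify a ~ ((a -> c) -> c)  [subst: {-} | 2 pending]
  occurs-check fail: a in ((a -> c) -> c)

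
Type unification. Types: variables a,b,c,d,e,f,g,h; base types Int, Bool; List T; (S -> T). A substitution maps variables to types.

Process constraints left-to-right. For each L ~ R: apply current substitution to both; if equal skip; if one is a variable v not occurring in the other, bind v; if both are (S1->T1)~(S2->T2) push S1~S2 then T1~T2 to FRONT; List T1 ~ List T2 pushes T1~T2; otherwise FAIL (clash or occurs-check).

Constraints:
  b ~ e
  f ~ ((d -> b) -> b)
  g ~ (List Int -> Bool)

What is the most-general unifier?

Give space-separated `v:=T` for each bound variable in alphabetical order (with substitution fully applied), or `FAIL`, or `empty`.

step 1: unify b ~ e  [subst: {-} | 2 pending]
  bind b := e
step 2: unify f ~ ((d -> e) -> e)  [subst: {b:=e} | 1 pending]
  bind f := ((d -> e) -> e)
step 3: unify g ~ (List Int -> Bool)  [subst: {b:=e, f:=((d -> e) -> e)} | 0 pending]
  bind g := (List Int -> Bool)

Answer: b:=e f:=((d -> e) -> e) g:=(List Int -> Bool)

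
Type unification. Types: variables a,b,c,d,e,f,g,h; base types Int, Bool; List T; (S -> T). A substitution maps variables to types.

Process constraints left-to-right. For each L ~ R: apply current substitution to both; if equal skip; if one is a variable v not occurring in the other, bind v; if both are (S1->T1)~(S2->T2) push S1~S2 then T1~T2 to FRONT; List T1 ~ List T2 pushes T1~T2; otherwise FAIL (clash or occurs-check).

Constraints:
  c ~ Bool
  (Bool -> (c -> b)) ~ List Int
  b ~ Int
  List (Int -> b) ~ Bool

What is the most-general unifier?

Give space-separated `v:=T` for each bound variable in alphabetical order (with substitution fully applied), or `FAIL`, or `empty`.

step 1: unify c ~ Bool  [subst: {-} | 3 pending]
  bind c := Bool
step 2: unify (Bool -> (Bool -> b)) ~ List Int  [subst: {c:=Bool} | 2 pending]
  clash: (Bool -> (Bool -> b)) vs List Int

Answer: FAIL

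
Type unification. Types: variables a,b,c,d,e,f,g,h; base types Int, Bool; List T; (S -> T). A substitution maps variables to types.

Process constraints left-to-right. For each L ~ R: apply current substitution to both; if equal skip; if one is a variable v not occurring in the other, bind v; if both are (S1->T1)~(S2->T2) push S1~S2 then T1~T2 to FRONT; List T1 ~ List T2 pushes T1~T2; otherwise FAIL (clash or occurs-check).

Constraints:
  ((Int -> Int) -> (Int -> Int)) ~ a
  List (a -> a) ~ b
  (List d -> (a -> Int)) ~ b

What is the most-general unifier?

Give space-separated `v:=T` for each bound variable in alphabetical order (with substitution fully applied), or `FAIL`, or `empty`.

step 1: unify ((Int -> Int) -> (Int -> Int)) ~ a  [subst: {-} | 2 pending]
  bind a := ((Int -> Int) -> (Int -> Int))
step 2: unify List (((Int -> Int) -> (Int -> Int)) -> ((Int -> Int) -> (Int -> Int))) ~ b  [subst: {a:=((Int -> Int) -> (Int -> Int))} | 1 pending]
  bind b := List (((Int -> Int) -> (Int -> Int)) -> ((Int -> Int) -> (Int -> Int)))
step 3: unify (List d -> (((Int -> Int) -> (Int -> Int)) -> Int)) ~ List (((Int -> Int) -> (Int -> Int)) -> ((Int -> Int) -> (Int -> Int)))  [subst: {a:=((Int -> Int) -> (Int -> Int)), b:=List (((Int -> Int) -> (Int -> Int)) -> ((Int -> Int) -> (Int -> Int)))} | 0 pending]
  clash: (List d -> (((Int -> Int) -> (Int -> Int)) -> Int)) vs List (((Int -> Int) -> (Int -> Int)) -> ((Int -> Int) -> (Int -> Int)))

Answer: FAIL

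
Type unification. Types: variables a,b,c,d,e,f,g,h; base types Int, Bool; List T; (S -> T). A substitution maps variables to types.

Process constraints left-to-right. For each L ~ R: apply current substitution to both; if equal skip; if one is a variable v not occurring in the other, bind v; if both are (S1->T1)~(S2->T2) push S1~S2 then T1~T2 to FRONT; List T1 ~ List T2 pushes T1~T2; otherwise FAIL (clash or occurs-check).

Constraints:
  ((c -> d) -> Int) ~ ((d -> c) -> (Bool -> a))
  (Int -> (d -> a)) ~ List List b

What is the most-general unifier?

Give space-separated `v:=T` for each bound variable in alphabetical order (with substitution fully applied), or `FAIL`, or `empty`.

Answer: FAIL

Derivation:
step 1: unify ((c -> d) -> Int) ~ ((d -> c) -> (Bool -> a))  [subst: {-} | 1 pending]
  -> decompose arrow: push (c -> d)~(d -> c), Int~(Bool -> a)
step 2: unify (c -> d) ~ (d -> c)  [subst: {-} | 2 pending]
  -> decompose arrow: push c~d, d~c
step 3: unify c ~ d  [subst: {-} | 3 pending]
  bind c := d
step 4: unify d ~ d  [subst: {c:=d} | 2 pending]
  -> identical, skip
step 5: unify Int ~ (Bool -> a)  [subst: {c:=d} | 1 pending]
  clash: Int vs (Bool -> a)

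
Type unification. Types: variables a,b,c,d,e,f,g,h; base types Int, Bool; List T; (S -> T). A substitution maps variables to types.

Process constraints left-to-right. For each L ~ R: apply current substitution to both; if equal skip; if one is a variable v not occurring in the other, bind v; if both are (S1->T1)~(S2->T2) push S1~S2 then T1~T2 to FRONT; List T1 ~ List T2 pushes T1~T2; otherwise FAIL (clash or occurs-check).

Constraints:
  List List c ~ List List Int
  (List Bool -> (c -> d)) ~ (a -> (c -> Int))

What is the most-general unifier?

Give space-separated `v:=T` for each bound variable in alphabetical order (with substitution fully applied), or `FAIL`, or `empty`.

Answer: a:=List Bool c:=Int d:=Int

Derivation:
step 1: unify List List c ~ List List Int  [subst: {-} | 1 pending]
  -> decompose List: push List c~List Int
step 2: unify List c ~ List Int  [subst: {-} | 1 pending]
  -> decompose List: push c~Int
step 3: unify c ~ Int  [subst: {-} | 1 pending]
  bind c := Int
step 4: unify (List Bool -> (Int -> d)) ~ (a -> (Int -> Int))  [subst: {c:=Int} | 0 pending]
  -> decompose arrow: push List Bool~a, (Int -> d)~(Int -> Int)
step 5: unify List Bool ~ a  [subst: {c:=Int} | 1 pending]
  bind a := List Bool
step 6: unify (Int -> d) ~ (Int -> Int)  [subst: {c:=Int, a:=List Bool} | 0 pending]
  -> decompose arrow: push Int~Int, d~Int
step 7: unify Int ~ Int  [subst: {c:=Int, a:=List Bool} | 1 pending]
  -> identical, skip
step 8: unify d ~ Int  [subst: {c:=Int, a:=List Bool} | 0 pending]
  bind d := Int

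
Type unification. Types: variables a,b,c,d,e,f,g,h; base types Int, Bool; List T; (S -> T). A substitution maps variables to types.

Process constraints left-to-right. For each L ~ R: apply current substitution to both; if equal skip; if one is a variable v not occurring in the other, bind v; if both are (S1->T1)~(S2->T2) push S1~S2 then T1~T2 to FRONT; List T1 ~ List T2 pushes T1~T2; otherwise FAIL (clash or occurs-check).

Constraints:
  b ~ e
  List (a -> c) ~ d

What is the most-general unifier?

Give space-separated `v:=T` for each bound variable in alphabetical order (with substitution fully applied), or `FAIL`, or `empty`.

Answer: b:=e d:=List (a -> c)

Derivation:
step 1: unify b ~ e  [subst: {-} | 1 pending]
  bind b := e
step 2: unify List (a -> c) ~ d  [subst: {b:=e} | 0 pending]
  bind d := List (a -> c)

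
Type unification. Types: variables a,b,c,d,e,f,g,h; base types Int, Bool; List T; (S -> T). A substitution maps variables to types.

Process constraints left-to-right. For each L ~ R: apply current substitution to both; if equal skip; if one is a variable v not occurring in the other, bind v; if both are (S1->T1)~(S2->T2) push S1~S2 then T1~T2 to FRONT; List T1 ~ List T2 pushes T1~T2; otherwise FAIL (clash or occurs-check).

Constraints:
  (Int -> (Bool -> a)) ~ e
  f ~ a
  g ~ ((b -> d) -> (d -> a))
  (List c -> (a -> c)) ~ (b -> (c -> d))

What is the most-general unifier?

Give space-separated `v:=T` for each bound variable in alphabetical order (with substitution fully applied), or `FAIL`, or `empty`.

step 1: unify (Int -> (Bool -> a)) ~ e  [subst: {-} | 3 pending]
  bind e := (Int -> (Bool -> a))
step 2: unify f ~ a  [subst: {e:=(Int -> (Bool -> a))} | 2 pending]
  bind f := a
step 3: unify g ~ ((b -> d) -> (d -> a))  [subst: {e:=(Int -> (Bool -> a)), f:=a} | 1 pending]
  bind g := ((b -> d) -> (d -> a))
step 4: unify (List c -> (a -> c)) ~ (b -> (c -> d))  [subst: {e:=(Int -> (Bool -> a)), f:=a, g:=((b -> d) -> (d -> a))} | 0 pending]
  -> decompose arrow: push List c~b, (a -> c)~(c -> d)
step 5: unify List c ~ b  [subst: {e:=(Int -> (Bool -> a)), f:=a, g:=((b -> d) -> (d -> a))} | 1 pending]
  bind b := List c
step 6: unify (a -> c) ~ (c -> d)  [subst: {e:=(Int -> (Bool -> a)), f:=a, g:=((b -> d) -> (d -> a)), b:=List c} | 0 pending]
  -> decompose arrow: push a~c, c~d
step 7: unify a ~ c  [subst: {e:=(Int -> (Bool -> a)), f:=a, g:=((b -> d) -> (d -> a)), b:=List c} | 1 pending]
  bind a := c
step 8: unify c ~ d  [subst: {e:=(Int -> (Bool -> a)), f:=a, g:=((b -> d) -> (d -> a)), b:=List c, a:=c} | 0 pending]
  bind c := d

Answer: a:=d b:=List d c:=d e:=(Int -> (Bool -> d)) f:=d g:=((List d -> d) -> (d -> d))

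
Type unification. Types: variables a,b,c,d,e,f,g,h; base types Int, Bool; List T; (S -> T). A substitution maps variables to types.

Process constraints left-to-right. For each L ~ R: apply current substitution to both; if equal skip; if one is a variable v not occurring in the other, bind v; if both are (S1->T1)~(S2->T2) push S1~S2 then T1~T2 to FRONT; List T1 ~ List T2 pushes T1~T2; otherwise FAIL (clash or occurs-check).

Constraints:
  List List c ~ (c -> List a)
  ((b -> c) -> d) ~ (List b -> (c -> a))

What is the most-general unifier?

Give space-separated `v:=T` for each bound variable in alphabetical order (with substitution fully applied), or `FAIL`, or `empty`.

step 1: unify List List c ~ (c -> List a)  [subst: {-} | 1 pending]
  clash: List List c vs (c -> List a)

Answer: FAIL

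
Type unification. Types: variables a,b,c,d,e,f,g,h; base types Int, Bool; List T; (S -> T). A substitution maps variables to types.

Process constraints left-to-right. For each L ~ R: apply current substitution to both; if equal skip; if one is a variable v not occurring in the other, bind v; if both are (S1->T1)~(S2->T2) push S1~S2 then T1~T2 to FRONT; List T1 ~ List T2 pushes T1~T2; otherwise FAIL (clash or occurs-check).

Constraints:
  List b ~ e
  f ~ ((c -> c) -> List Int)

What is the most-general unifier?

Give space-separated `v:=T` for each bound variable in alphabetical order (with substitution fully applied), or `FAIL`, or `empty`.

step 1: unify List b ~ e  [subst: {-} | 1 pending]
  bind e := List b
step 2: unify f ~ ((c -> c) -> List Int)  [subst: {e:=List b} | 0 pending]
  bind f := ((c -> c) -> List Int)

Answer: e:=List b f:=((c -> c) -> List Int)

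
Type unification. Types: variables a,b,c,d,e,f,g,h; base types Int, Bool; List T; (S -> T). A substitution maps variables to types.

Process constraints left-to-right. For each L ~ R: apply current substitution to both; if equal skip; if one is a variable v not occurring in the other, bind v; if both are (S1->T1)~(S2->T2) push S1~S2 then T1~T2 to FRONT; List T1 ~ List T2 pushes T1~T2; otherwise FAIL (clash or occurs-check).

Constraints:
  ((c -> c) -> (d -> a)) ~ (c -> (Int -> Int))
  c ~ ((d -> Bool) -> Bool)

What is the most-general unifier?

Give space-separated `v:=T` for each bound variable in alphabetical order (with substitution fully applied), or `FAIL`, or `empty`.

Answer: FAIL

Derivation:
step 1: unify ((c -> c) -> (d -> a)) ~ (c -> (Int -> Int))  [subst: {-} | 1 pending]
  -> decompose arrow: push (c -> c)~c, (d -> a)~(Int -> Int)
step 2: unify (c -> c) ~ c  [subst: {-} | 2 pending]
  occurs-check fail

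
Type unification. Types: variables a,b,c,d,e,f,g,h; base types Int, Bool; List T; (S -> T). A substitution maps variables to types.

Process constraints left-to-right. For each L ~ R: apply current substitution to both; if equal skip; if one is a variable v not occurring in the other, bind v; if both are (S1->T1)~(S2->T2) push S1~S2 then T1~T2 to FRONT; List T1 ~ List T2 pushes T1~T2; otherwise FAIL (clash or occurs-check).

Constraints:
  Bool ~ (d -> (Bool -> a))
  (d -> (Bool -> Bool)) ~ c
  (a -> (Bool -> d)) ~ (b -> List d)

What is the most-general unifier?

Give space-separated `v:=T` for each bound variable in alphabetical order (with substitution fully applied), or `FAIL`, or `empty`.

step 1: unify Bool ~ (d -> (Bool -> a))  [subst: {-} | 2 pending]
  clash: Bool vs (d -> (Bool -> a))

Answer: FAIL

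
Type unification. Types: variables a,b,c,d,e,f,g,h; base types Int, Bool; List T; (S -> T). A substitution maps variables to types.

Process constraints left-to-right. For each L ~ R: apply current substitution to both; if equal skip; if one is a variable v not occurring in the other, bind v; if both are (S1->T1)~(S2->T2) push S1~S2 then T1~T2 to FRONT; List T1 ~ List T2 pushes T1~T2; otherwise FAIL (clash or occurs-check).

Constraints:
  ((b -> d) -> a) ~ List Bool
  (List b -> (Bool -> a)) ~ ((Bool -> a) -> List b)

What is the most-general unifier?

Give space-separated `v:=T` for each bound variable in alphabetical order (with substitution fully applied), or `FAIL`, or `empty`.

step 1: unify ((b -> d) -> a) ~ List Bool  [subst: {-} | 1 pending]
  clash: ((b -> d) -> a) vs List Bool

Answer: FAIL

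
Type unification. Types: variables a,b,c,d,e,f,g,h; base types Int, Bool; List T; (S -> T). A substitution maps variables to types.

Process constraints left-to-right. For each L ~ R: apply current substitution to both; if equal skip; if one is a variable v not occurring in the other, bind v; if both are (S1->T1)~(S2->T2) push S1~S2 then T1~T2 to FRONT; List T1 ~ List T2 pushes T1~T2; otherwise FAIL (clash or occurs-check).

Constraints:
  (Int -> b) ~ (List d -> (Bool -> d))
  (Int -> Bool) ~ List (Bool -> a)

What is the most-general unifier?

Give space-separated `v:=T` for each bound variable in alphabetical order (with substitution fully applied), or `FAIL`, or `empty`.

step 1: unify (Int -> b) ~ (List d -> (Bool -> d))  [subst: {-} | 1 pending]
  -> decompose arrow: push Int~List d, b~(Bool -> d)
step 2: unify Int ~ List d  [subst: {-} | 2 pending]
  clash: Int vs List d

Answer: FAIL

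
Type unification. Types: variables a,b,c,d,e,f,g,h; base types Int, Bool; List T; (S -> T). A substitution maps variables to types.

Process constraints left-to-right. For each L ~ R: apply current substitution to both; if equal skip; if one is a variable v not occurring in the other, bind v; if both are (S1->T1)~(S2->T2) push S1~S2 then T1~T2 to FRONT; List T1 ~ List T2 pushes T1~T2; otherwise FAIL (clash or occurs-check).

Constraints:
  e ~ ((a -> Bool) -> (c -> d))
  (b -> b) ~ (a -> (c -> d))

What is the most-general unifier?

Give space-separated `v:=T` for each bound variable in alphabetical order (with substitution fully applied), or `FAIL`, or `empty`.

step 1: unify e ~ ((a -> Bool) -> (c -> d))  [subst: {-} | 1 pending]
  bind e := ((a -> Bool) -> (c -> d))
step 2: unify (b -> b) ~ (a -> (c -> d))  [subst: {e:=((a -> Bool) -> (c -> d))} | 0 pending]
  -> decompose arrow: push b~a, b~(c -> d)
step 3: unify b ~ a  [subst: {e:=((a -> Bool) -> (c -> d))} | 1 pending]
  bind b := a
step 4: unify a ~ (c -> d)  [subst: {e:=((a -> Bool) -> (c -> d)), b:=a} | 0 pending]
  bind a := (c -> d)

Answer: a:=(c -> d) b:=(c -> d) e:=(((c -> d) -> Bool) -> (c -> d))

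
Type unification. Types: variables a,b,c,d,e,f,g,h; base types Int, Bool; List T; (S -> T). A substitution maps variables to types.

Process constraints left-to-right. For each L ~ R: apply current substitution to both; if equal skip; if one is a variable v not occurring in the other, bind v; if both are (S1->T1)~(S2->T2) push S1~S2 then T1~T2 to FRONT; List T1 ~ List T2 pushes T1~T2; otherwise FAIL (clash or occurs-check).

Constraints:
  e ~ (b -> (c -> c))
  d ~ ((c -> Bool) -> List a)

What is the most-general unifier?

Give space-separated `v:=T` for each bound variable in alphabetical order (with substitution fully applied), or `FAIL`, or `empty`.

step 1: unify e ~ (b -> (c -> c))  [subst: {-} | 1 pending]
  bind e := (b -> (c -> c))
step 2: unify d ~ ((c -> Bool) -> List a)  [subst: {e:=(b -> (c -> c))} | 0 pending]
  bind d := ((c -> Bool) -> List a)

Answer: d:=((c -> Bool) -> List a) e:=(b -> (c -> c))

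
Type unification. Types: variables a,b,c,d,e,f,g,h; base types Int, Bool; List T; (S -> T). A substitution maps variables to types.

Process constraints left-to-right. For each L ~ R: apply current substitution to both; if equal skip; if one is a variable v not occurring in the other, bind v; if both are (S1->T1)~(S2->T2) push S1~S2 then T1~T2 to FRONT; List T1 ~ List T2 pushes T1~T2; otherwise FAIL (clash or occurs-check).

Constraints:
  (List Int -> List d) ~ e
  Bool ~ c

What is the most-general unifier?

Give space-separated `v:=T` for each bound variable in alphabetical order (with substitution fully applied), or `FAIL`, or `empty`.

step 1: unify (List Int -> List d) ~ e  [subst: {-} | 1 pending]
  bind e := (List Int -> List d)
step 2: unify Bool ~ c  [subst: {e:=(List Int -> List d)} | 0 pending]
  bind c := Bool

Answer: c:=Bool e:=(List Int -> List d)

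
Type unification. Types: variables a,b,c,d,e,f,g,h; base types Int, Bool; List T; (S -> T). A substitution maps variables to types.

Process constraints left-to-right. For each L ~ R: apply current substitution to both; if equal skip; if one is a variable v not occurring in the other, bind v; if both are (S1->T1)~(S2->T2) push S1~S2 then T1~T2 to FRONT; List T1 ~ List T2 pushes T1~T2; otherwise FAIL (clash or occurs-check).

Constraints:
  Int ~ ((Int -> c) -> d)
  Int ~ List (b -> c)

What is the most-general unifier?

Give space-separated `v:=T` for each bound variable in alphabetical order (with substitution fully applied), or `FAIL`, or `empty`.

Answer: FAIL

Derivation:
step 1: unify Int ~ ((Int -> c) -> d)  [subst: {-} | 1 pending]
  clash: Int vs ((Int -> c) -> d)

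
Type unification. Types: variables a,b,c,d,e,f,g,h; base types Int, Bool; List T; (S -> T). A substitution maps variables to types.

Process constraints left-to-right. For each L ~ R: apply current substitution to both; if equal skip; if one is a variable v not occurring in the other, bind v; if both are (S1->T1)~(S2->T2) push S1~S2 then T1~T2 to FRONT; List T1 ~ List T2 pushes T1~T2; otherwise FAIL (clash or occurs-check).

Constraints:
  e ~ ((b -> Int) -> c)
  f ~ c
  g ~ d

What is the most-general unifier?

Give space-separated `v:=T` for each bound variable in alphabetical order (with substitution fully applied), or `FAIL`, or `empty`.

step 1: unify e ~ ((b -> Int) -> c)  [subst: {-} | 2 pending]
  bind e := ((b -> Int) -> c)
step 2: unify f ~ c  [subst: {e:=((b -> Int) -> c)} | 1 pending]
  bind f := c
step 3: unify g ~ d  [subst: {e:=((b -> Int) -> c), f:=c} | 0 pending]
  bind g := d

Answer: e:=((b -> Int) -> c) f:=c g:=d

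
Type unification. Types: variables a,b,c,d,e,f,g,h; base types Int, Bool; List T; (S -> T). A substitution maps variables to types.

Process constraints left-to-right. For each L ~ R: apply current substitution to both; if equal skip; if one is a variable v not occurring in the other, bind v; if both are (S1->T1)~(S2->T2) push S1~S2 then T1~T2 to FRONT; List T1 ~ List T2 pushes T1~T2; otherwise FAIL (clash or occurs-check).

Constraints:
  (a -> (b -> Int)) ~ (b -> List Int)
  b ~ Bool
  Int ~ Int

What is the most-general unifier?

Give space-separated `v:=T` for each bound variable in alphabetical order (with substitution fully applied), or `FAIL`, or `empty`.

Answer: FAIL

Derivation:
step 1: unify (a -> (b -> Int)) ~ (b -> List Int)  [subst: {-} | 2 pending]
  -> decompose arrow: push a~b, (b -> Int)~List Int
step 2: unify a ~ b  [subst: {-} | 3 pending]
  bind a := b
step 3: unify (b -> Int) ~ List Int  [subst: {a:=b} | 2 pending]
  clash: (b -> Int) vs List Int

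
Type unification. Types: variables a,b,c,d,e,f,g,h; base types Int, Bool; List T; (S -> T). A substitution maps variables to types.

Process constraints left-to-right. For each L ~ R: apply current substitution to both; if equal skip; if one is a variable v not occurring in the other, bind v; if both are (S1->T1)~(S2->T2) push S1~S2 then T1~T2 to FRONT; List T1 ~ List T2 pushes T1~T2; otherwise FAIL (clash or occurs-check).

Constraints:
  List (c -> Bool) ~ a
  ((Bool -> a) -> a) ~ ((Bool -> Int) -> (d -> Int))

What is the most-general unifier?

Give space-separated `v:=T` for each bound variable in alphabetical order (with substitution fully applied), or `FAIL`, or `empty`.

Answer: FAIL

Derivation:
step 1: unify List (c -> Bool) ~ a  [subst: {-} | 1 pending]
  bind a := List (c -> Bool)
step 2: unify ((Bool -> List (c -> Bool)) -> List (c -> Bool)) ~ ((Bool -> Int) -> (d -> Int))  [subst: {a:=List (c -> Bool)} | 0 pending]
  -> decompose arrow: push (Bool -> List (c -> Bool))~(Bool -> Int), List (c -> Bool)~(d -> Int)
step 3: unify (Bool -> List (c -> Bool)) ~ (Bool -> Int)  [subst: {a:=List (c -> Bool)} | 1 pending]
  -> decompose arrow: push Bool~Bool, List (c -> Bool)~Int
step 4: unify Bool ~ Bool  [subst: {a:=List (c -> Bool)} | 2 pending]
  -> identical, skip
step 5: unify List (c -> Bool) ~ Int  [subst: {a:=List (c -> Bool)} | 1 pending]
  clash: List (c -> Bool) vs Int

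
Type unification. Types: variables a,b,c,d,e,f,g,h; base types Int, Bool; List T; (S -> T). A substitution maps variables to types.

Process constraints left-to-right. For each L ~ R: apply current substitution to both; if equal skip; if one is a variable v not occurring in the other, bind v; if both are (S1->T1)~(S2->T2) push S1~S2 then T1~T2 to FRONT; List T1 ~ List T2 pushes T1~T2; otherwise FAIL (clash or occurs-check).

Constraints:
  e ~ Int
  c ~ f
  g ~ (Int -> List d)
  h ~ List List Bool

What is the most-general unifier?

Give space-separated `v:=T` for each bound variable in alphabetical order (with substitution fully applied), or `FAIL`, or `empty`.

Answer: c:=f e:=Int g:=(Int -> List d) h:=List List Bool

Derivation:
step 1: unify e ~ Int  [subst: {-} | 3 pending]
  bind e := Int
step 2: unify c ~ f  [subst: {e:=Int} | 2 pending]
  bind c := f
step 3: unify g ~ (Int -> List d)  [subst: {e:=Int, c:=f} | 1 pending]
  bind g := (Int -> List d)
step 4: unify h ~ List List Bool  [subst: {e:=Int, c:=f, g:=(Int -> List d)} | 0 pending]
  bind h := List List Bool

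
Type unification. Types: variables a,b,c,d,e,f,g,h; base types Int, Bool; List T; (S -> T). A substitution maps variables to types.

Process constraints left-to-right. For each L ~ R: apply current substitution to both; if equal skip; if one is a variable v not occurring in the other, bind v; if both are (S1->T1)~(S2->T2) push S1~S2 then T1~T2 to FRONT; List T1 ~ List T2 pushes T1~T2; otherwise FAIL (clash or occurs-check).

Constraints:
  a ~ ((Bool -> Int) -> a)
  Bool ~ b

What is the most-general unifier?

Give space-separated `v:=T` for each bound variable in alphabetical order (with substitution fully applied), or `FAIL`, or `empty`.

Answer: FAIL

Derivation:
step 1: unify a ~ ((Bool -> Int) -> a)  [subst: {-} | 1 pending]
  occurs-check fail: a in ((Bool -> Int) -> a)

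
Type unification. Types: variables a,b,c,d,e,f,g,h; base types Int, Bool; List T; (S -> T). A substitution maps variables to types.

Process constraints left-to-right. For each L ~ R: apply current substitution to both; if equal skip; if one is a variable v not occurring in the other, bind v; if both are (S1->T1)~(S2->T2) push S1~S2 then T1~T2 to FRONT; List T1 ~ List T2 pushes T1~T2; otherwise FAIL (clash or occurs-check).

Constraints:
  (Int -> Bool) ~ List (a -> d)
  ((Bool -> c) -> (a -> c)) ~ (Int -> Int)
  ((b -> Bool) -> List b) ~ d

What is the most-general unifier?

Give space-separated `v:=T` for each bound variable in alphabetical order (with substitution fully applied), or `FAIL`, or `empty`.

step 1: unify (Int -> Bool) ~ List (a -> d)  [subst: {-} | 2 pending]
  clash: (Int -> Bool) vs List (a -> d)

Answer: FAIL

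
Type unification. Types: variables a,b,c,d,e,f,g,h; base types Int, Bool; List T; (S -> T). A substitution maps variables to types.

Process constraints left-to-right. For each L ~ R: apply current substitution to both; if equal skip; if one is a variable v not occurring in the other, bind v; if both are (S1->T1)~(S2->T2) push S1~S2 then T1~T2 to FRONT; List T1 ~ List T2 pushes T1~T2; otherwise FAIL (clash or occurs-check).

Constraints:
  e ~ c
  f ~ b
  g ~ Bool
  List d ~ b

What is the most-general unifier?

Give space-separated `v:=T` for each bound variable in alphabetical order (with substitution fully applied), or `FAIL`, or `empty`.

step 1: unify e ~ c  [subst: {-} | 3 pending]
  bind e := c
step 2: unify f ~ b  [subst: {e:=c} | 2 pending]
  bind f := b
step 3: unify g ~ Bool  [subst: {e:=c, f:=b} | 1 pending]
  bind g := Bool
step 4: unify List d ~ b  [subst: {e:=c, f:=b, g:=Bool} | 0 pending]
  bind b := List d

Answer: b:=List d e:=c f:=List d g:=Bool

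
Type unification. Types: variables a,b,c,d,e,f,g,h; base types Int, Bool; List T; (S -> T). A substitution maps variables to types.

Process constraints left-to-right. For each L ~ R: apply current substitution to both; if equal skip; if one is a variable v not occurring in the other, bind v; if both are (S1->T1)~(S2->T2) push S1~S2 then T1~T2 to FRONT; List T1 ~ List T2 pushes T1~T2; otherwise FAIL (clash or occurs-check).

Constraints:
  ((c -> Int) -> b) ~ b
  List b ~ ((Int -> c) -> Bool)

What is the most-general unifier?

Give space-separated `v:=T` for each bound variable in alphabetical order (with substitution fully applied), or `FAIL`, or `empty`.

Answer: FAIL

Derivation:
step 1: unify ((c -> Int) -> b) ~ b  [subst: {-} | 1 pending]
  occurs-check fail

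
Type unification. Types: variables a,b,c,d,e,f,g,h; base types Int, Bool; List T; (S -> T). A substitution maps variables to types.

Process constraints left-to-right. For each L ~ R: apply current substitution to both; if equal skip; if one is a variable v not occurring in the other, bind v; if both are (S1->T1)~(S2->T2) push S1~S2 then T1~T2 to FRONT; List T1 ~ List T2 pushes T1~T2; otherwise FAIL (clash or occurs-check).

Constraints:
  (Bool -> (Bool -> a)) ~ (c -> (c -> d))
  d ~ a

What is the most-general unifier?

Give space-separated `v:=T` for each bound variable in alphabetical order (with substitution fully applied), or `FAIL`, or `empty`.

Answer: a:=d c:=Bool

Derivation:
step 1: unify (Bool -> (Bool -> a)) ~ (c -> (c -> d))  [subst: {-} | 1 pending]
  -> decompose arrow: push Bool~c, (Bool -> a)~(c -> d)
step 2: unify Bool ~ c  [subst: {-} | 2 pending]
  bind c := Bool
step 3: unify (Bool -> a) ~ (Bool -> d)  [subst: {c:=Bool} | 1 pending]
  -> decompose arrow: push Bool~Bool, a~d
step 4: unify Bool ~ Bool  [subst: {c:=Bool} | 2 pending]
  -> identical, skip
step 5: unify a ~ d  [subst: {c:=Bool} | 1 pending]
  bind a := d
step 6: unify d ~ d  [subst: {c:=Bool, a:=d} | 0 pending]
  -> identical, skip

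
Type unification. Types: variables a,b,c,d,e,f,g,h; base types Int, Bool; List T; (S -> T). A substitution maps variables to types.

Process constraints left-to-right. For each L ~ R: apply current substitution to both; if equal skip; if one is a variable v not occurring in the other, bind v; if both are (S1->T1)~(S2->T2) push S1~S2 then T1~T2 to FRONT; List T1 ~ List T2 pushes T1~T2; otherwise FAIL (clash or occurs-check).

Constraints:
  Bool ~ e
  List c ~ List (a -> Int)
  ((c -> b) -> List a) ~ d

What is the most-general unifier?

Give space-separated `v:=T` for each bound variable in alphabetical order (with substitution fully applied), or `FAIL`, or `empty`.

step 1: unify Bool ~ e  [subst: {-} | 2 pending]
  bind e := Bool
step 2: unify List c ~ List (a -> Int)  [subst: {e:=Bool} | 1 pending]
  -> decompose List: push c~(a -> Int)
step 3: unify c ~ (a -> Int)  [subst: {e:=Bool} | 1 pending]
  bind c := (a -> Int)
step 4: unify (((a -> Int) -> b) -> List a) ~ d  [subst: {e:=Bool, c:=(a -> Int)} | 0 pending]
  bind d := (((a -> Int) -> b) -> List a)

Answer: c:=(a -> Int) d:=(((a -> Int) -> b) -> List a) e:=Bool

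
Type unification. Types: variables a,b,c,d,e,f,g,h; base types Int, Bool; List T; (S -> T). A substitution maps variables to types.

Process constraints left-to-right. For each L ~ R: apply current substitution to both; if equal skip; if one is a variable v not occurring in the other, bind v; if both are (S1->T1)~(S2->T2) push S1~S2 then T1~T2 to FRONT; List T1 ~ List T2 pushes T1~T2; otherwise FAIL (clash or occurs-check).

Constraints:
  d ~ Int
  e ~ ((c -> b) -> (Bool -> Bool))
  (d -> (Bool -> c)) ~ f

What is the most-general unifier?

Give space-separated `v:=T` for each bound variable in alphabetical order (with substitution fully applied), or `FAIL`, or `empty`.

step 1: unify d ~ Int  [subst: {-} | 2 pending]
  bind d := Int
step 2: unify e ~ ((c -> b) -> (Bool -> Bool))  [subst: {d:=Int} | 1 pending]
  bind e := ((c -> b) -> (Bool -> Bool))
step 3: unify (Int -> (Bool -> c)) ~ f  [subst: {d:=Int, e:=((c -> b) -> (Bool -> Bool))} | 0 pending]
  bind f := (Int -> (Bool -> c))

Answer: d:=Int e:=((c -> b) -> (Bool -> Bool)) f:=(Int -> (Bool -> c))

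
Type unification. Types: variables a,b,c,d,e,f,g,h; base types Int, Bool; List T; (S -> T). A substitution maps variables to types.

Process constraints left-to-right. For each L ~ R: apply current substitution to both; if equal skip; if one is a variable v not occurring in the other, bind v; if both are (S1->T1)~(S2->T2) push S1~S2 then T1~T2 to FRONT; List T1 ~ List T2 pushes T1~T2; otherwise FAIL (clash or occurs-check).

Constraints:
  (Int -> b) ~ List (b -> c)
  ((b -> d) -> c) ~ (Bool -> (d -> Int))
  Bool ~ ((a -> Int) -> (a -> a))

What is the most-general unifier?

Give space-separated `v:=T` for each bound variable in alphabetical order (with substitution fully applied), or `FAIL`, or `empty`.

step 1: unify (Int -> b) ~ List (b -> c)  [subst: {-} | 2 pending]
  clash: (Int -> b) vs List (b -> c)

Answer: FAIL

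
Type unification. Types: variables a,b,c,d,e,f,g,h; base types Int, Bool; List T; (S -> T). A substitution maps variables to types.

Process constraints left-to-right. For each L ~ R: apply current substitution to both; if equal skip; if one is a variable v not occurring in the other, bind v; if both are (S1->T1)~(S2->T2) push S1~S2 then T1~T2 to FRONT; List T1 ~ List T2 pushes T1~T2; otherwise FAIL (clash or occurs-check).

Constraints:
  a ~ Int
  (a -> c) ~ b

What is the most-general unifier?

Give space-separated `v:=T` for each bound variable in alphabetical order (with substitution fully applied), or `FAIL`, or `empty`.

Answer: a:=Int b:=(Int -> c)

Derivation:
step 1: unify a ~ Int  [subst: {-} | 1 pending]
  bind a := Int
step 2: unify (Int -> c) ~ b  [subst: {a:=Int} | 0 pending]
  bind b := (Int -> c)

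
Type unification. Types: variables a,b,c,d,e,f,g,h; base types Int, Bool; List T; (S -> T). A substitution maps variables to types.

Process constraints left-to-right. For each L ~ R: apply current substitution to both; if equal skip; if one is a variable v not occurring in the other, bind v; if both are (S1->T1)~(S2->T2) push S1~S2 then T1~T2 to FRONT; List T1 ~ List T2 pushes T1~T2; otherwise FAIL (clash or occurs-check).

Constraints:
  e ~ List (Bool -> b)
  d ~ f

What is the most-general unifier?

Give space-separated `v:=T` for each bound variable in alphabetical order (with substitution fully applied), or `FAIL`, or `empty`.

step 1: unify e ~ List (Bool -> b)  [subst: {-} | 1 pending]
  bind e := List (Bool -> b)
step 2: unify d ~ f  [subst: {e:=List (Bool -> b)} | 0 pending]
  bind d := f

Answer: d:=f e:=List (Bool -> b)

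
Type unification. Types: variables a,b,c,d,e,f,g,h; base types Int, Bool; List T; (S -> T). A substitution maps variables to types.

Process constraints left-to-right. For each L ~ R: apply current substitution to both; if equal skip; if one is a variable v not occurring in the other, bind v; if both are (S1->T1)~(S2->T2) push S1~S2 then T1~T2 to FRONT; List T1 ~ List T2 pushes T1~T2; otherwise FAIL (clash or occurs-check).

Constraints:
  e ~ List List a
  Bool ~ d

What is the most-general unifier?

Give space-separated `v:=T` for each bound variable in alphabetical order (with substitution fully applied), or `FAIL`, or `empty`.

step 1: unify e ~ List List a  [subst: {-} | 1 pending]
  bind e := List List a
step 2: unify Bool ~ d  [subst: {e:=List List a} | 0 pending]
  bind d := Bool

Answer: d:=Bool e:=List List a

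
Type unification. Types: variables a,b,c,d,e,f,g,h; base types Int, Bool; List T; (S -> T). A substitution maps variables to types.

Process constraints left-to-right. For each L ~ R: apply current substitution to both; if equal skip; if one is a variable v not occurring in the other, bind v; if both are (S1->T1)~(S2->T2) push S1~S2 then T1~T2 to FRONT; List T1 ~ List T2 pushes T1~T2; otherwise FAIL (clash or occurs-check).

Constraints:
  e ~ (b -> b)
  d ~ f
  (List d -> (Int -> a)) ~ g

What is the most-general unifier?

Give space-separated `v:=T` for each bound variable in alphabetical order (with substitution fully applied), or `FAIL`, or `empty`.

step 1: unify e ~ (b -> b)  [subst: {-} | 2 pending]
  bind e := (b -> b)
step 2: unify d ~ f  [subst: {e:=(b -> b)} | 1 pending]
  bind d := f
step 3: unify (List f -> (Int -> a)) ~ g  [subst: {e:=(b -> b), d:=f} | 0 pending]
  bind g := (List f -> (Int -> a))

Answer: d:=f e:=(b -> b) g:=(List f -> (Int -> a))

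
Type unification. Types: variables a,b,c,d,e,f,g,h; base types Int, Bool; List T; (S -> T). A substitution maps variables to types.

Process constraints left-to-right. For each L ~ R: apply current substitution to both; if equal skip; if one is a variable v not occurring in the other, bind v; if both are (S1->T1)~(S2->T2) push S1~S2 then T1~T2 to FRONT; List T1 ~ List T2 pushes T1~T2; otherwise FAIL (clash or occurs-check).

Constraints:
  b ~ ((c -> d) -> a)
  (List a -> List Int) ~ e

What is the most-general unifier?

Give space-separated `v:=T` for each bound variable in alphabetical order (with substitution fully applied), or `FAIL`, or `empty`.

Answer: b:=((c -> d) -> a) e:=(List a -> List Int)

Derivation:
step 1: unify b ~ ((c -> d) -> a)  [subst: {-} | 1 pending]
  bind b := ((c -> d) -> a)
step 2: unify (List a -> List Int) ~ e  [subst: {b:=((c -> d) -> a)} | 0 pending]
  bind e := (List a -> List Int)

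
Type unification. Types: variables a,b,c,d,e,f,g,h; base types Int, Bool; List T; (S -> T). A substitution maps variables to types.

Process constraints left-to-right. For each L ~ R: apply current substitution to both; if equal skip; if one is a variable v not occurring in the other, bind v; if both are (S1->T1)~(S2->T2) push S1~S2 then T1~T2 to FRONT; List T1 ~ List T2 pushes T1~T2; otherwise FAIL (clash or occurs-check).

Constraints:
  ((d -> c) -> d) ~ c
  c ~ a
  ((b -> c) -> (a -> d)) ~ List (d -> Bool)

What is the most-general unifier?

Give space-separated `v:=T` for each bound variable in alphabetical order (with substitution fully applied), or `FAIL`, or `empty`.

step 1: unify ((d -> c) -> d) ~ c  [subst: {-} | 2 pending]
  occurs-check fail

Answer: FAIL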